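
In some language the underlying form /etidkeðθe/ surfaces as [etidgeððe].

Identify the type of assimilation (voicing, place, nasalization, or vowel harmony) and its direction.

voicing assimilation, progressive

/k/→[g] /θ/→[ð].
Each target copies a feature from the preceding segment, so the direction is progressive.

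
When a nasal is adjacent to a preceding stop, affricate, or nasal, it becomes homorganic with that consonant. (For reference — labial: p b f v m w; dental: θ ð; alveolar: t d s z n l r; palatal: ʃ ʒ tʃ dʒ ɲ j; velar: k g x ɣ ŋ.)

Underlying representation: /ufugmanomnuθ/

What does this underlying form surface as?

/m/ after /g/ (velar) → [ŋ]
/n/ after /m/ (labial) → [m]

[ufugŋanommuθ]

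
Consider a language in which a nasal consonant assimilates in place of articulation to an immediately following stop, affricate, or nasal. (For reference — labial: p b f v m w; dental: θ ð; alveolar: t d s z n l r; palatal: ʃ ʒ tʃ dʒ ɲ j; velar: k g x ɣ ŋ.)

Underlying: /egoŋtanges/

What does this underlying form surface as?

/ŋ/ before /t/ (alveolar) → [n]
/n/ before /g/ (velar) → [ŋ]

[egontaŋges]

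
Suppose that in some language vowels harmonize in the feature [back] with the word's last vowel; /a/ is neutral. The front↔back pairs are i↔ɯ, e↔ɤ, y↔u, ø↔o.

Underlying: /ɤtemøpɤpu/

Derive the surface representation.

/e/ harmonizes with /u/ ([+back]) → [ɤ]
/ø/ harmonizes with /u/ ([+back]) → [o]

[ɤtɤmopɤpu]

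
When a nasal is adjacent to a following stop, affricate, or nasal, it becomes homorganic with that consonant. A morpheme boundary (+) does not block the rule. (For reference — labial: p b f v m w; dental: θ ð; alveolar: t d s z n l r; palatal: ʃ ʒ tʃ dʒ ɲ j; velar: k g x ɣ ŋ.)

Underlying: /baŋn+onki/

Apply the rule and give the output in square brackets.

[bann+oŋki]

/ŋ/ before /n/ (alveolar) → [n]
/n/ before /k/ (velar) → [ŋ]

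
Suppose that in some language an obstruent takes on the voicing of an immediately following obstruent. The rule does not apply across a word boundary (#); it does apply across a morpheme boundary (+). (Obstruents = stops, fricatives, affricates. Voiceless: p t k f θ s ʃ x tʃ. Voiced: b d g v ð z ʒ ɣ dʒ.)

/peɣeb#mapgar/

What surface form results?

[peɣeb#mabgar]

/p/ before /g/ (voiced) → [b]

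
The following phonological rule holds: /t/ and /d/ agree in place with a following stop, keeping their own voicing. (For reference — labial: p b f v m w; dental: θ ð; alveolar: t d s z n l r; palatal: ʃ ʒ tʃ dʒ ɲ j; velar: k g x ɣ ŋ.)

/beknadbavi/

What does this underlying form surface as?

/d/ before /b/ (labial) → [b]

[beknabbavi]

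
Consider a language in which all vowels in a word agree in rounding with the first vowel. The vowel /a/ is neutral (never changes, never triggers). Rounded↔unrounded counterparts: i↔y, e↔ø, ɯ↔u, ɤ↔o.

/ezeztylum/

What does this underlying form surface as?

/y/ harmonizes with /e/ ([-round]) → [i]
/u/ harmonizes with /e/ ([-round]) → [ɯ]

[ezeztilɯm]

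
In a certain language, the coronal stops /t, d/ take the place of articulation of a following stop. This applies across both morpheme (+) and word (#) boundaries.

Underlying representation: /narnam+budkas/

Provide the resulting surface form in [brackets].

/d/ before /k/ (velar) → [g]

[narnam+bugkas]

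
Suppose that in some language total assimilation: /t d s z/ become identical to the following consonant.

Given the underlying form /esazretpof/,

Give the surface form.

/z/ before /r/ → [r] (total assimilation)
/t/ before /p/ → [p] (total assimilation)

[esarreppof]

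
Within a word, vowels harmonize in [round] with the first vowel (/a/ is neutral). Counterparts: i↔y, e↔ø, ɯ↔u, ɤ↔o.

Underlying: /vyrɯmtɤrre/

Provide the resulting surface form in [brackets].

/ɯ/ harmonizes with /y/ ([+round]) → [u]
/ɤ/ harmonizes with /y/ ([+round]) → [o]
/e/ harmonizes with /y/ ([+round]) → [ø]

[vyrumtorrø]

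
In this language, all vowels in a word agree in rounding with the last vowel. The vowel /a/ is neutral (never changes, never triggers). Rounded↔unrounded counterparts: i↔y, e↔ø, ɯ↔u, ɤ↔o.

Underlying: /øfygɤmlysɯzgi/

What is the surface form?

/ø/ harmonizes with /i/ ([-round]) → [e]
/y/ harmonizes with /i/ ([-round]) → [i]
/y/ harmonizes with /i/ ([-round]) → [i]

[efigɤmlisɯzgi]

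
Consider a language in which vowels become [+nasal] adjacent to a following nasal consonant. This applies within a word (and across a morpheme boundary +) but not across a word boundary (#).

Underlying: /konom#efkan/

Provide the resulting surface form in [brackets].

/o/ before nasal /n/ → [õ]
/o/ before nasal /m/ → [õ]
/a/ before nasal /n/ → [ã]

[kõnõm#efkãn]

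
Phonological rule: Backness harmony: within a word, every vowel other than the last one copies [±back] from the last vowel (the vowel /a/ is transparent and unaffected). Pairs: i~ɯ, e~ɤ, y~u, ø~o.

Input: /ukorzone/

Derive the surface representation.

[ykørzøne]

/u/ harmonizes with /e/ ([-back]) → [y]
/o/ harmonizes with /e/ ([-back]) → [ø]
/o/ harmonizes with /e/ ([-back]) → [ø]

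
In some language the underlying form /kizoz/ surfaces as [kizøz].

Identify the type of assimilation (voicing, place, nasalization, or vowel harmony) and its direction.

/o/→[ø].
Vowels agree with the first vowel, so the harmony is progressive.

vowel harmony, progressive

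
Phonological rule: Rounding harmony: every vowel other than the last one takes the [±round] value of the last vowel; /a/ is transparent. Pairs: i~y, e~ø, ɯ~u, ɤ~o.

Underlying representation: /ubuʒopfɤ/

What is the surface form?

[ɯbɯʒɤpfɤ]

/u/ harmonizes with /ɤ/ ([-round]) → [ɯ]
/u/ harmonizes with /ɤ/ ([-round]) → [ɯ]
/o/ harmonizes with /ɤ/ ([-round]) → [ɤ]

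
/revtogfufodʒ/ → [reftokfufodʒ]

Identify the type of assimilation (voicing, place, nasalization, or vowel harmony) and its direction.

/v/→[f] /g/→[k].
Each target copies a feature from the following segment, so the direction is regressive.

voicing assimilation, regressive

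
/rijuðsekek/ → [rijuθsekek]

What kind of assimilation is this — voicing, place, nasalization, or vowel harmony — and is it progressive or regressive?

voicing assimilation, regressive

/ð/→[θ].
Each target copies a feature from the following segment, so the direction is regressive.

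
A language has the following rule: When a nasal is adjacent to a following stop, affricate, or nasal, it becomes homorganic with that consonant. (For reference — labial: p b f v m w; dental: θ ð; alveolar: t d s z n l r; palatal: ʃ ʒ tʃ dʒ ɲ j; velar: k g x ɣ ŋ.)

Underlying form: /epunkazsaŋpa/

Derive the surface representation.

/n/ before /k/ (velar) → [ŋ]
/ŋ/ before /p/ (labial) → [m]

[epuŋkazsampa]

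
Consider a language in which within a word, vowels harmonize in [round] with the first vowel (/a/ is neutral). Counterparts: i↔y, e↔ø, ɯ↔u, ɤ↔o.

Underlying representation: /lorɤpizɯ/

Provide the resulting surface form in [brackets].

[loropyzu]

/ɤ/ harmonizes with /o/ ([+round]) → [o]
/i/ harmonizes with /o/ ([+round]) → [y]
/ɯ/ harmonizes with /o/ ([+round]) → [u]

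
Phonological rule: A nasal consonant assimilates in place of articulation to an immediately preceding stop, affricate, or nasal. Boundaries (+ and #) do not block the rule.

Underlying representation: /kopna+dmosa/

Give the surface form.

[kopma+dnosa]

/n/ after /p/ (labial) → [m]
/m/ after /d/ (alveolar) → [n]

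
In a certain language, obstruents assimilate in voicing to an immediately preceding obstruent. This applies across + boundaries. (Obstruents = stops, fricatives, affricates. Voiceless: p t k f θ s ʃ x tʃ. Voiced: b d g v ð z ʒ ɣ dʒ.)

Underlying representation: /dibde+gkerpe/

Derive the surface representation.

/k/ after /g/ (voiced) → [g]

[dibde+ggerpe]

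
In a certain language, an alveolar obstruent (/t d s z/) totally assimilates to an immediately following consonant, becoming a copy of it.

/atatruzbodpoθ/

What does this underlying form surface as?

/t/ before /r/ → [r] (total assimilation)
/z/ before /b/ → [b] (total assimilation)
/d/ before /p/ → [p] (total assimilation)

[atarrubboppoθ]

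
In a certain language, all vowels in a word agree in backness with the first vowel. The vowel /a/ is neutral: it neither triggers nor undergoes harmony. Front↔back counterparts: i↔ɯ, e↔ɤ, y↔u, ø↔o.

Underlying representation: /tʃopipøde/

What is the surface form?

[tʃopɯpodɤ]

/i/ harmonizes with /o/ ([+back]) → [ɯ]
/ø/ harmonizes with /o/ ([+back]) → [o]
/e/ harmonizes with /o/ ([+back]) → [ɤ]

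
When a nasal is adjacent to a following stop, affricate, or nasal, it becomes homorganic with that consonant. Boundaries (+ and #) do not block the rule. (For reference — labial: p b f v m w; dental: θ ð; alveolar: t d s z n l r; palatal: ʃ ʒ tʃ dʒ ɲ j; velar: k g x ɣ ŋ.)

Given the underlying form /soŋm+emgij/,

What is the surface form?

/ŋ/ before /m/ (labial) → [m]
/m/ before /g/ (velar) → [ŋ]

[somm+eŋgij]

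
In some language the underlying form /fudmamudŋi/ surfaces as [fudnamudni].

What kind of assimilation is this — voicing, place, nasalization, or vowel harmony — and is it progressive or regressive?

place assimilation, progressive

/m/→[n] /ŋ/→[n].
Each target copies a feature from the preceding segment, so the direction is progressive.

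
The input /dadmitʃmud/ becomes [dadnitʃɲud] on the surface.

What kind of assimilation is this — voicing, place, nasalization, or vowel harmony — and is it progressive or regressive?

place assimilation, progressive

/m/→[n] /m/→[ɲ].
Each target copies a feature from the preceding segment, so the direction is progressive.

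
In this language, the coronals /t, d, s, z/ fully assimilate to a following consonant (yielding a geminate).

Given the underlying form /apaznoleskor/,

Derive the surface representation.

/z/ before /n/ → [n] (total assimilation)
/s/ before /k/ → [k] (total assimilation)

[apannolekkor]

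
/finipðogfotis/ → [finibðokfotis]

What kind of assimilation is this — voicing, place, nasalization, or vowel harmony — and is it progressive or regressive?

/p/→[b] /g/→[k].
Each target copies a feature from the following segment, so the direction is regressive.

voicing assimilation, regressive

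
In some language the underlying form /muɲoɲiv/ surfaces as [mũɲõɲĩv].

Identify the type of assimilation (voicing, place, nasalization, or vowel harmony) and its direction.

nasalization, progressive

/u/→[ũ] /o/→[õ] /i/→[ĩ].
Each target copies a feature from the preceding segment, so the direction is progressive.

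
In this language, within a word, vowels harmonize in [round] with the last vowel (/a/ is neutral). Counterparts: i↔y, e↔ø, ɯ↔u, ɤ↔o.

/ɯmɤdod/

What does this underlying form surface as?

/ɯ/ harmonizes with /o/ ([+round]) → [u]
/ɤ/ harmonizes with /o/ ([+round]) → [o]

[umodod]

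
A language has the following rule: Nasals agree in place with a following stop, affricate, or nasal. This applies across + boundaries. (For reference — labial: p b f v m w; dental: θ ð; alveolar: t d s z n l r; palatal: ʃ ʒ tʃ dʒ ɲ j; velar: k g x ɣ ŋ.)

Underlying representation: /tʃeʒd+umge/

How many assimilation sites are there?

/m/ before /g/ (velar) → [ŋ]
1 segment changes.

1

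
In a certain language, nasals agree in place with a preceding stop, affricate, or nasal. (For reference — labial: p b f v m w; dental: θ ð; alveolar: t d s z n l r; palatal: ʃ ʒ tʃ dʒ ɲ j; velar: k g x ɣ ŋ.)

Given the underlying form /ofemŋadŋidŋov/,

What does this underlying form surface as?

/ŋ/ after /m/ (labial) → [m]
/ŋ/ after /d/ (alveolar) → [n]
/ŋ/ after /d/ (alveolar) → [n]

[ofemmadnidnov]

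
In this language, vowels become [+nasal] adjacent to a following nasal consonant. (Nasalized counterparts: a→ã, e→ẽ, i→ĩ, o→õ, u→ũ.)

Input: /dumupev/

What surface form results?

/u/ before nasal /m/ → [ũ]

[dũmupev]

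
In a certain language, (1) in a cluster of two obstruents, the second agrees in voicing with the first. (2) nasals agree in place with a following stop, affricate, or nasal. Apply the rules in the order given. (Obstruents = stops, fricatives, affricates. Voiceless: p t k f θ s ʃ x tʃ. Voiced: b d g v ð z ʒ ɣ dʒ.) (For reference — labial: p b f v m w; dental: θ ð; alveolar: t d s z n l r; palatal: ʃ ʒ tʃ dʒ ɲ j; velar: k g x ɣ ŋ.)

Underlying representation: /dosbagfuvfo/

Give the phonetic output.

Rule 1: /b/ after /s/ (voiceless) → [p]
Rule 1: /f/ after /g/ (voiced) → [v]
Rule 1: /f/ after /v/ (voiced) → [v]
After rule 1: dospagvuvvo
Rule 2: no segment meets the rule's conditions; no change.

[dospagvuvvo]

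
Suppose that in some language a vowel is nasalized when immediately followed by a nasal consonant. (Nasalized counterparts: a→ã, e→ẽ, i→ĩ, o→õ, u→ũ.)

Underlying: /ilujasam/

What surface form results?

/a/ before nasal /m/ → [ã]

[ilujasãm]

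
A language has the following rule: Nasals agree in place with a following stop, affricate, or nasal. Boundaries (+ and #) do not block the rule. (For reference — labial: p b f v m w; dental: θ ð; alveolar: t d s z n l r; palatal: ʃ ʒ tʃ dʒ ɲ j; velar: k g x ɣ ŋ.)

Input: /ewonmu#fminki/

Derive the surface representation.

[ewommu#fmiŋki]

/n/ before /m/ (labial) → [m]
/n/ before /k/ (velar) → [ŋ]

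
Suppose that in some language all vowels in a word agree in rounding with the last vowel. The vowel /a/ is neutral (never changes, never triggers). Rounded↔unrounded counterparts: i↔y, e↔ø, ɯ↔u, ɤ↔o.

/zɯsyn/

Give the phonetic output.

/ɯ/ harmonizes with /y/ ([+round]) → [u]

[zusyn]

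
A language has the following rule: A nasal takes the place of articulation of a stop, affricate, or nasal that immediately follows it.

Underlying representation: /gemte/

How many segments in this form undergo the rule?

1

/m/ before /t/ (alveolar) → [n]
1 segment changes.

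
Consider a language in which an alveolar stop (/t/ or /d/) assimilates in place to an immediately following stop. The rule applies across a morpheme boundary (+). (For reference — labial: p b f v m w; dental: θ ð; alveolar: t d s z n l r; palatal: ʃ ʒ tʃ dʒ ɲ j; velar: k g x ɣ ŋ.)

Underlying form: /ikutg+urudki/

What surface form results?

[ikukg+urugki]

/t/ before /g/ (velar) → [k]
/d/ before /k/ (velar) → [g]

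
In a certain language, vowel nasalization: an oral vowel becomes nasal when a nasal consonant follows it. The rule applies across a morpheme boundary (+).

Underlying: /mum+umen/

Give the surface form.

/u/ before nasal /m/ → [ũ]
/u/ before nasal /m/ → [ũ]
/e/ before nasal /n/ → [ẽ]

[mũm+ũmẽn]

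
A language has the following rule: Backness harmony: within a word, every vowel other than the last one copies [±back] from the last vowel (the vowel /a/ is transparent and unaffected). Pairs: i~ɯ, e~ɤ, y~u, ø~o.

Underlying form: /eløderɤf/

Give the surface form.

[ɤlodɤrɤf]

/e/ harmonizes with /ɤ/ ([+back]) → [ɤ]
/ø/ harmonizes with /ɤ/ ([+back]) → [o]
/e/ harmonizes with /ɤ/ ([+back]) → [ɤ]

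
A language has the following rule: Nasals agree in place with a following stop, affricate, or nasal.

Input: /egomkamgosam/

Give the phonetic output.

/m/ before /k/ (velar) → [ŋ]
/m/ before /g/ (velar) → [ŋ]

[egoŋkaŋgosam]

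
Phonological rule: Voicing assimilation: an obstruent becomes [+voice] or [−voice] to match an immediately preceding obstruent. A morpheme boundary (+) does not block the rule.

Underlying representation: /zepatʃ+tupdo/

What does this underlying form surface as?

[zepatʃ+tupto]

/d/ after /p/ (voiceless) → [t]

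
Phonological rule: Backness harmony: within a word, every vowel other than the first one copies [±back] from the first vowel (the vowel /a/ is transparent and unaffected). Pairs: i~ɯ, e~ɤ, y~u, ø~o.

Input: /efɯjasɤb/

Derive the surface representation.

[efijaseb]

/ɯ/ harmonizes with /e/ ([-back]) → [i]
/ɤ/ harmonizes with /e/ ([-back]) → [e]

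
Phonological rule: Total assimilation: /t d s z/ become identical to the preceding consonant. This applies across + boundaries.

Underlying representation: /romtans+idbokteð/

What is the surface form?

/t/ after /m/ → [m] (total assimilation)
/s/ after /n/ → [n] (total assimilation)
/t/ after /k/ → [k] (total assimilation)

[rommann+idbokkeð]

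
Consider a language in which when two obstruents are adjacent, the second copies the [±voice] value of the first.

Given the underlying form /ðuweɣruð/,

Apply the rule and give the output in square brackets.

no segment meets the rule's conditions; no change.

[ðuweɣruð]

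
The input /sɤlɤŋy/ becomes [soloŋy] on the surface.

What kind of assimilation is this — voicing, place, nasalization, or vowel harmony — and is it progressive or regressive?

vowel harmony, regressive

/ɤ/→[o] /ɤ/→[o].
Vowels agree with the last vowel, so the harmony is regressive.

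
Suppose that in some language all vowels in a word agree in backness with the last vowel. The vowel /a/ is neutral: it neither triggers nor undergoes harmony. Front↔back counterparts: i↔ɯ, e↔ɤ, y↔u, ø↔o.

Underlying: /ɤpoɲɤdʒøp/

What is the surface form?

[epøɲedʒøp]

/ɤ/ harmonizes with /ø/ ([-back]) → [e]
/o/ harmonizes with /ø/ ([-back]) → [ø]
/ɤ/ harmonizes with /ø/ ([-back]) → [e]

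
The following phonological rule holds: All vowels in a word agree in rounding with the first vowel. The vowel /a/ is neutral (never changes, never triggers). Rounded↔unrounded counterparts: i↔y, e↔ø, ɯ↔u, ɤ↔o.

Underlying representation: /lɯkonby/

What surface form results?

/o/ harmonizes with /ɯ/ ([-round]) → [ɤ]
/y/ harmonizes with /ɯ/ ([-round]) → [i]

[lɯkɤnbi]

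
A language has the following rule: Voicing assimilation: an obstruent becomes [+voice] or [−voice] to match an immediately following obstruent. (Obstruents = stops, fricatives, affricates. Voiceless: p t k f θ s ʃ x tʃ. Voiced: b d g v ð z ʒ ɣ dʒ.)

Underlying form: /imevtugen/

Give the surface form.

/v/ before /t/ (voiceless) → [f]

[imeftugen]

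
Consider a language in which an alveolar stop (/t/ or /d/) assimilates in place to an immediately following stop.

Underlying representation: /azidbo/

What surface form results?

[azibbo]

/d/ before /b/ (labial) → [b]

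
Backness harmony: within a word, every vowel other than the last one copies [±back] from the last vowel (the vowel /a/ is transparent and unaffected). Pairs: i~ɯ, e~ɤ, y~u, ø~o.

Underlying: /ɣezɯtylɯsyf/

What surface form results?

/ɯ/ harmonizes with /y/ ([-back]) → [i]
/ɯ/ harmonizes with /y/ ([-back]) → [i]

[ɣezitylisyf]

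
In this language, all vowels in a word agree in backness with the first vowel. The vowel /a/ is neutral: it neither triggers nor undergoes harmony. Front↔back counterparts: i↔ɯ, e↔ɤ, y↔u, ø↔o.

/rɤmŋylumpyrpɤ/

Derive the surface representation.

/y/ harmonizes with /ɤ/ ([+back]) → [u]
/y/ harmonizes with /ɤ/ ([+back]) → [u]

[rɤmŋulumpurpɤ]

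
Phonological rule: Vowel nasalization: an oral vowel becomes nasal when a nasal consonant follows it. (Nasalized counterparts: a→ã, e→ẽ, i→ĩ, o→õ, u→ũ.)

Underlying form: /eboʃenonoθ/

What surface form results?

/e/ before nasal /n/ → [ẽ]
/o/ before nasal /n/ → [õ]

[eboʃẽnõnoθ]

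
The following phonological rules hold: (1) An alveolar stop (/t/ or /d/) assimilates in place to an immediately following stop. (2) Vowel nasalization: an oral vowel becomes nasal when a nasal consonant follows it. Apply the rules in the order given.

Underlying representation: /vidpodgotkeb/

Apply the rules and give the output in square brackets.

[vibpoggokkeb]

Rule 1: /d/ before /p/ (labial) → [b]
Rule 1: /d/ before /g/ (velar) → [g]
Rule 1: /t/ before /k/ (velar) → [k]
After rule 1: vibpoggokkeb
Rule 2: no segment meets the rule's conditions; no change.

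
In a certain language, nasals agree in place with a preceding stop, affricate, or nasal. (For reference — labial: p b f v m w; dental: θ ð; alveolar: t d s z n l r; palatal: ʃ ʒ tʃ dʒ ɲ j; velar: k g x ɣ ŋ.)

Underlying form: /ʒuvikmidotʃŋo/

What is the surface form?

[ʒuvikŋidotʃɲo]

/m/ after /k/ (velar) → [ŋ]
/ŋ/ after /tʃ/ (palatal) → [ɲ]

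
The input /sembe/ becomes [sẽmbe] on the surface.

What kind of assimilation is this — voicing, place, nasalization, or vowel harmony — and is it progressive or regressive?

nasalization, regressive

/e/→[ẽ].
Each target copies a feature from the following segment, so the direction is regressive.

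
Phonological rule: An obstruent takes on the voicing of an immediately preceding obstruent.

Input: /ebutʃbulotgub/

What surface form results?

/b/ after /tʃ/ (voiceless) → [p]
/g/ after /t/ (voiceless) → [k]

[ebutʃpulotkub]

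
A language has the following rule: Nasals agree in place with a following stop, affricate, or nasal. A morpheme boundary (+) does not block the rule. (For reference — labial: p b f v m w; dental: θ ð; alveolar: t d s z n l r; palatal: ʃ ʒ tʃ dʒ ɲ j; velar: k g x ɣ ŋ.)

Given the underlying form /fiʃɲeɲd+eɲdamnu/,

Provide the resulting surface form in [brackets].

[fiʃɲend+endannu]

/ɲ/ before /d/ (alveolar) → [n]
/ɲ/ before /d/ (alveolar) → [n]
/m/ before /n/ (alveolar) → [n]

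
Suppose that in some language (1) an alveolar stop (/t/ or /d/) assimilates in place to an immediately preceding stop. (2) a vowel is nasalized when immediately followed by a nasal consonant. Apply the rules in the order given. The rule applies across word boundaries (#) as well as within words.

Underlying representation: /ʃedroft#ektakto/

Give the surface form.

[ʃedroft#ekkakko]

Rule 1: /t/ after /k/ (velar) → [k]
Rule 1: /t/ after /k/ (velar) → [k]
After rule 1: ʃedroft#ekkakko
Rule 2: no segment meets the rule's conditions; no change.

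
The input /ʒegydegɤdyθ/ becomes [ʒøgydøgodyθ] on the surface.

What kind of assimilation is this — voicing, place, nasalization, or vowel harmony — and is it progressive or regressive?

vowel harmony, regressive

/e/→[ø] /e/→[ø] /ɤ/→[o].
Vowels agree with the last vowel, so the harmony is regressive.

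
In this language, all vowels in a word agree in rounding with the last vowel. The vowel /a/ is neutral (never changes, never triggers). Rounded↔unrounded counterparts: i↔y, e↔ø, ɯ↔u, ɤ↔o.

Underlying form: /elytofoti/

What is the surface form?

[elitɤfɤti]

/y/ harmonizes with /i/ ([-round]) → [i]
/o/ harmonizes with /i/ ([-round]) → [ɤ]
/o/ harmonizes with /i/ ([-round]) → [ɤ]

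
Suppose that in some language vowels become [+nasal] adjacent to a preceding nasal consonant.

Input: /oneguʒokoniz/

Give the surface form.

/e/ after nasal /n/ → [ẽ]
/i/ after nasal /n/ → [ĩ]

[onẽguʒokonĩz]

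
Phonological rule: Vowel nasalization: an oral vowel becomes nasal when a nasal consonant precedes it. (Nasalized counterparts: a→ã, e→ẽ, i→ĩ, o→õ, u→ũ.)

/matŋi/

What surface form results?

/a/ after nasal /m/ → [ã]
/i/ after nasal /ŋ/ → [ĩ]

[mãtŋĩ]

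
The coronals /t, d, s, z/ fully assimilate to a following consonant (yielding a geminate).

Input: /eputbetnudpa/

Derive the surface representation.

[epubbennuppa]

/t/ before /b/ → [b] (total assimilation)
/t/ before /n/ → [n] (total assimilation)
/d/ before /p/ → [p] (total assimilation)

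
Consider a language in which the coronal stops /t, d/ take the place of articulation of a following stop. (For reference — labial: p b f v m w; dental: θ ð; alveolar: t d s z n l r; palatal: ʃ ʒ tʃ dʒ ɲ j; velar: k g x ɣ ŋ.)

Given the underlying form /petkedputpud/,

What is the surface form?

[pekkebpuppud]

/t/ before /k/ (velar) → [k]
/d/ before /p/ (labial) → [b]
/t/ before /p/ (labial) → [p]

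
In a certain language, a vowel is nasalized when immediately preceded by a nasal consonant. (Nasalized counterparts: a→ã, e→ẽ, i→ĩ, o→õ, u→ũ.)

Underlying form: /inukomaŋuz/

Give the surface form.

[inũkomãŋũz]

/u/ after nasal /n/ → [ũ]
/a/ after nasal /m/ → [ã]
/u/ after nasal /ŋ/ → [ũ]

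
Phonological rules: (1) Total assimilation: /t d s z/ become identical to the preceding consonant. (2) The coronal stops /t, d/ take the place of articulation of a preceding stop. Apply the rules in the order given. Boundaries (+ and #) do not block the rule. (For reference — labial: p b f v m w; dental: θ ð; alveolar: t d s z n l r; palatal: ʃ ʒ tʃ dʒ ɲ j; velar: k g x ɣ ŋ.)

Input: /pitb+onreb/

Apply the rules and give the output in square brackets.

Rule 1: no segment meets the rule's conditions; no change.
After rule 1: pitb+onreb
Rule 2: no segment meets the rule's conditions; no change.

[pitb+onreb]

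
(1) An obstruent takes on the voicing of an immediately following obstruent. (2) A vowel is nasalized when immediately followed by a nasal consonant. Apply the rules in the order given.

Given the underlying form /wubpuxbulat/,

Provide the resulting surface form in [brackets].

[wuppuɣbulat]

Rule 1: /b/ before /p/ (voiceless) → [p]
Rule 1: /x/ before /b/ (voiced) → [ɣ]
After rule 1: wuppuɣbulat
Rule 2: no segment meets the rule's conditions; no change.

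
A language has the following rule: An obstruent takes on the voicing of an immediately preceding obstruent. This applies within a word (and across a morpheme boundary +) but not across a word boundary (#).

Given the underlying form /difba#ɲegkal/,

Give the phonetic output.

/b/ after /f/ (voiceless) → [p]
/k/ after /g/ (voiced) → [g]

[difpa#ɲeggal]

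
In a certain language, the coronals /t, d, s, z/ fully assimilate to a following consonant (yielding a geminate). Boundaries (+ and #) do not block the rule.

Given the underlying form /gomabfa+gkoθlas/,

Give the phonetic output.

no segment meets the rule's conditions; no change.

[gomabfa+gkoθlas]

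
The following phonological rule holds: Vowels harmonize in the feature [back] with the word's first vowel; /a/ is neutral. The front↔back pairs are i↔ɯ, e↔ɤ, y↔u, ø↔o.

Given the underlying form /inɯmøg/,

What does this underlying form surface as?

[inimøg]

/ɯ/ harmonizes with /i/ ([-back]) → [i]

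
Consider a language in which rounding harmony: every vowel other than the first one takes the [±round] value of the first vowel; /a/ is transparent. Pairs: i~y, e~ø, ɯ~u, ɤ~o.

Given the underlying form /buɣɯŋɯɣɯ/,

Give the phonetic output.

[buɣuŋuɣu]

/ɯ/ harmonizes with /u/ ([+round]) → [u]
/ɯ/ harmonizes with /u/ ([+round]) → [u]
/ɯ/ harmonizes with /u/ ([+round]) → [u]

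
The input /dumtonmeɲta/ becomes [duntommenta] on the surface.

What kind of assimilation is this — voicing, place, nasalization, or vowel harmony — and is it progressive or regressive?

place assimilation, regressive

/m/→[n] /n/→[m] /ɲ/→[n].
Each target copies a feature from the following segment, so the direction is regressive.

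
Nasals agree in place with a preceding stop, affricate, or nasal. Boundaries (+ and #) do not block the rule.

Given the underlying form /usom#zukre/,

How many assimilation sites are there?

No segment meets the rule's conditions.

0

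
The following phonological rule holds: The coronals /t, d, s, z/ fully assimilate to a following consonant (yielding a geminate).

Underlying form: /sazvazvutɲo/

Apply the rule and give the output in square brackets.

[savvavvuɲɲo]

/z/ before /v/ → [v] (total assimilation)
/z/ before /v/ → [v] (total assimilation)
/t/ before /ɲ/ → [ɲ] (total assimilation)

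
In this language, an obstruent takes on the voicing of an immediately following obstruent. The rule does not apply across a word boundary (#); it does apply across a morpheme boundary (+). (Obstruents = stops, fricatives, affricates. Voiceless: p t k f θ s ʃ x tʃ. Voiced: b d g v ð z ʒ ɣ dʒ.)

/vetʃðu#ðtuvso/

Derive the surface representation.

[vedʒðu#θtufso]

/tʃ/ before /ð/ (voiced) → [dʒ]
/ð/ before /t/ (voiceless) → [θ]
/v/ before /s/ (voiceless) → [f]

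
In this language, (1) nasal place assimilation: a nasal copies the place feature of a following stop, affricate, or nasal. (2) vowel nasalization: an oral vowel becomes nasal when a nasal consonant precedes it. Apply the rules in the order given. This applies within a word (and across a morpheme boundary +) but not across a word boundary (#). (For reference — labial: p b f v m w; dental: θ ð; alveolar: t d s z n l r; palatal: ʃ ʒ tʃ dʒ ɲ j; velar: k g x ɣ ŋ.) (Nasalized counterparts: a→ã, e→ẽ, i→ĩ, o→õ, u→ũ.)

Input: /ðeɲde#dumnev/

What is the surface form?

[ðende#dunnẽv]

Rule 1: /ɲ/ before /d/ (alveolar) → [n]
Rule 1: /m/ before /n/ (alveolar) → [n]
After rule 1: ðende#dunnev
Rule 2: /e/ after nasal /n/ → [ẽ]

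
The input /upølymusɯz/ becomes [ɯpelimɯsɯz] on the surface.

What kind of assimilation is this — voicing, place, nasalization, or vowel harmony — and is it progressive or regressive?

/u/→[ɯ] /ø/→[e] /y/→[i] /u/→[ɯ].
Vowels agree with the last vowel, so the harmony is regressive.

vowel harmony, regressive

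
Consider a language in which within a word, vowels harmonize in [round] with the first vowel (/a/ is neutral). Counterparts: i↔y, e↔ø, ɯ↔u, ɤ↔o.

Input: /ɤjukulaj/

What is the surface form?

[ɤjɯkɯlaj]

/u/ harmonizes with /ɤ/ ([-round]) → [ɯ]
/u/ harmonizes with /ɤ/ ([-round]) → [ɯ]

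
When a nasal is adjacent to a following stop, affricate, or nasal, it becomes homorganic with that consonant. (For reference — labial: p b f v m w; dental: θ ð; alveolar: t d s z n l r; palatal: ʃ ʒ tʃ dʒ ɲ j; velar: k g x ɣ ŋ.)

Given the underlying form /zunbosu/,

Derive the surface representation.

/n/ before /b/ (labial) → [m]

[zumbosu]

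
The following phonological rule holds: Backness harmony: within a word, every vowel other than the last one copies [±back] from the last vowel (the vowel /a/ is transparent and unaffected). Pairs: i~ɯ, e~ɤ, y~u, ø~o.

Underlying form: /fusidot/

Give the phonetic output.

/i/ harmonizes with /o/ ([+back]) → [ɯ]

[fusɯdot]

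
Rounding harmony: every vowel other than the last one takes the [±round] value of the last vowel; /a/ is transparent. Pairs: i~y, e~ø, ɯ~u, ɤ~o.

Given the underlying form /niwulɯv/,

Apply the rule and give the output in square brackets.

[niwɯlɯv]

/u/ harmonizes with /ɯ/ ([-round]) → [ɯ]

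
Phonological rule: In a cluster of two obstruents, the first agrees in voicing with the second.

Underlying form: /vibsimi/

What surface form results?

[vipsimi]

/b/ before /s/ (voiceless) → [p]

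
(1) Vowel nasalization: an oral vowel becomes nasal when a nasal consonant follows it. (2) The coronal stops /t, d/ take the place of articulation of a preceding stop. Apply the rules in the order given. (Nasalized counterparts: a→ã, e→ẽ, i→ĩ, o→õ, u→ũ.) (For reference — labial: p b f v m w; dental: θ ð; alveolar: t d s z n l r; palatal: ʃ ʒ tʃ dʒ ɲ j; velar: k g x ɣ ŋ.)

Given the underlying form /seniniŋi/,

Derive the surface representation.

Rule 1: /e/ before nasal /n/ → [ẽ]
Rule 1: /i/ before nasal /n/ → [ĩ]
Rule 1: /i/ before nasal /ŋ/ → [ĩ]
After rule 1: sẽnĩnĩŋi
Rule 2: no segment meets the rule's conditions; no change.

[sẽnĩnĩŋi]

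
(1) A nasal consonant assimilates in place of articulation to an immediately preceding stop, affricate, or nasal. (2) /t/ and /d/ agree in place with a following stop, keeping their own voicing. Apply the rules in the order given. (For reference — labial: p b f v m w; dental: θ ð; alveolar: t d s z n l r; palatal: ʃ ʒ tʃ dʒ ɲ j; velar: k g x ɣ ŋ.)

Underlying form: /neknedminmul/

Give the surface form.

[nekŋedninnul]

Rule 1: /n/ after /k/ (velar) → [ŋ]
Rule 1: /m/ after /d/ (alveolar) → [n]
Rule 1: /m/ after /n/ (alveolar) → [n]
After rule 1: nekŋedninnul
Rule 2: no segment meets the rule's conditions; no change.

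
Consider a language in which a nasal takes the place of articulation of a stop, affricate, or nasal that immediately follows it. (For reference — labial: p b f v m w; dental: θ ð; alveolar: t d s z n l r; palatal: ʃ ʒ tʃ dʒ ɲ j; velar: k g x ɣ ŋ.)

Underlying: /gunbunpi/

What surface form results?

[gumbumpi]

/n/ before /b/ (labial) → [m]
/n/ before /p/ (labial) → [m]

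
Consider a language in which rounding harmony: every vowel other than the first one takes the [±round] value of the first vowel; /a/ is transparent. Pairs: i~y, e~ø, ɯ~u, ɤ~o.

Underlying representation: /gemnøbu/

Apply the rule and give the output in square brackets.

[gemnebɯ]

/ø/ harmonizes with /e/ ([-round]) → [e]
/u/ harmonizes with /e/ ([-round]) → [ɯ]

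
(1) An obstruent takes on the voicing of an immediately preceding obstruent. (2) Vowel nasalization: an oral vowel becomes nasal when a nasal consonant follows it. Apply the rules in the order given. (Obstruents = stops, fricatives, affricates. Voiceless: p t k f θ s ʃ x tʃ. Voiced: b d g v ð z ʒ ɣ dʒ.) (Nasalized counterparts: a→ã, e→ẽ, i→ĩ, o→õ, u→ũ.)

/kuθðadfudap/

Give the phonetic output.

Rule 1: /ð/ after /θ/ (voiceless) → [θ]
Rule 1: /f/ after /d/ (voiced) → [v]
After rule 1: kuθθadvudap
Rule 2: no segment meets the rule's conditions; no change.

[kuθθadvudap]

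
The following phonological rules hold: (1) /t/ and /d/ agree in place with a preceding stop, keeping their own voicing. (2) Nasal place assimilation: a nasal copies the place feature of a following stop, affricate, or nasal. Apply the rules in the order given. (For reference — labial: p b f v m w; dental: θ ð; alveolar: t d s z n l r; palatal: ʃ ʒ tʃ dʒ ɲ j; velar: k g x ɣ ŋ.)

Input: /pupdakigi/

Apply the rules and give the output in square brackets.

Rule 1: /d/ after /p/ (labial) → [b]
After rule 1: pupbakigi
Rule 2: no segment meets the rule's conditions; no change.

[pupbakigi]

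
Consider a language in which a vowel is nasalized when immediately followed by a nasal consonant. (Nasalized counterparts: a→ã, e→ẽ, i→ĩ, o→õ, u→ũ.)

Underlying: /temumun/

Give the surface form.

[tẽmũmũn]

/e/ before nasal /m/ → [ẽ]
/u/ before nasal /m/ → [ũ]
/u/ before nasal /n/ → [ũ]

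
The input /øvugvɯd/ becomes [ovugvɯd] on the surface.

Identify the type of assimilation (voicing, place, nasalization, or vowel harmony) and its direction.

vowel harmony, regressive

/ø/→[o].
Vowels agree with the last vowel, so the harmony is regressive.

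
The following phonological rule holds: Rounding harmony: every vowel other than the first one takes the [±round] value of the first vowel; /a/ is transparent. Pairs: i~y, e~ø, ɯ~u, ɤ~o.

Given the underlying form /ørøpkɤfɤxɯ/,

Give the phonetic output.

/ɤ/ harmonizes with /ø/ ([+round]) → [o]
/ɤ/ harmonizes with /ø/ ([+round]) → [o]
/ɯ/ harmonizes with /ø/ ([+round]) → [u]

[ørøpkofoxu]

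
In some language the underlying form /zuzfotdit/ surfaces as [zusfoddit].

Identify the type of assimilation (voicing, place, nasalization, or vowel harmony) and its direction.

voicing assimilation, regressive

/z/→[s] /t/→[d].
Each target copies a feature from the following segment, so the direction is regressive.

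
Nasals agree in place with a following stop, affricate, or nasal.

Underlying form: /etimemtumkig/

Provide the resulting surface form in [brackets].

[etimentuŋkig]

/m/ before /t/ (alveolar) → [n]
/m/ before /k/ (velar) → [ŋ]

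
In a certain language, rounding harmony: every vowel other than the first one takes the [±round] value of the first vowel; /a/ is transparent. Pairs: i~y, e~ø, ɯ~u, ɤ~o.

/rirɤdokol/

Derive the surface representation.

[rirɤdɤkɤl]

/o/ harmonizes with /i/ ([-round]) → [ɤ]
/o/ harmonizes with /i/ ([-round]) → [ɤ]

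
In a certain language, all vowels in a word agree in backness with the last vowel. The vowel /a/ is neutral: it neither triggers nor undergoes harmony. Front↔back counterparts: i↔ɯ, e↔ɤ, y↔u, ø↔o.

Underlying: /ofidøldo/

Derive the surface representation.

[ofɯdoldo]

/i/ harmonizes with /o/ ([+back]) → [ɯ]
/ø/ harmonizes with /o/ ([+back]) → [o]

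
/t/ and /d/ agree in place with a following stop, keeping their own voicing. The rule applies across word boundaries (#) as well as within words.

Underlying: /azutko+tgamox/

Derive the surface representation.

/t/ before /k/ (velar) → [k]
/t/ before /g/ (velar) → [k]

[azukko+kgamox]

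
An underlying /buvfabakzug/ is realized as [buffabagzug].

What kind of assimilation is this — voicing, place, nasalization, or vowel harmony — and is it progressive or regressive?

/v/→[f] /k/→[g].
Each target copies a feature from the following segment, so the direction is regressive.

voicing assimilation, regressive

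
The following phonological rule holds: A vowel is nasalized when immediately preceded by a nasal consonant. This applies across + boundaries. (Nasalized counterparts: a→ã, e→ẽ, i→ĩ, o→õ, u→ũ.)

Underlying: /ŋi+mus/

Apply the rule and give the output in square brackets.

[ŋĩ+mũs]

/i/ after nasal /ŋ/ → [ĩ]
/u/ after nasal /m/ → [ũ]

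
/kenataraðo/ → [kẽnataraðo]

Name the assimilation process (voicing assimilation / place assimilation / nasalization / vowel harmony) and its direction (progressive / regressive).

/e/→[ẽ].
Each target copies a feature from the following segment, so the direction is regressive.

nasalization, regressive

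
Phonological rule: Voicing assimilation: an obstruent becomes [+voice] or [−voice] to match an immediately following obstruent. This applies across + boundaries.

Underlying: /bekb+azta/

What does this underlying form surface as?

/k/ before /b/ (voiced) → [g]
/z/ before /t/ (voiceless) → [s]

[begb+asta]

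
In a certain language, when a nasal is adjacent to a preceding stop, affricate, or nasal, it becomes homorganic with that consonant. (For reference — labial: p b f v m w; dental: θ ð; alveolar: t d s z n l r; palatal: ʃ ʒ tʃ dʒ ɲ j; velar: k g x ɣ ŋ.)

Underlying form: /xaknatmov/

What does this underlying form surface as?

/n/ after /k/ (velar) → [ŋ]
/m/ after /t/ (alveolar) → [n]

[xakŋatnov]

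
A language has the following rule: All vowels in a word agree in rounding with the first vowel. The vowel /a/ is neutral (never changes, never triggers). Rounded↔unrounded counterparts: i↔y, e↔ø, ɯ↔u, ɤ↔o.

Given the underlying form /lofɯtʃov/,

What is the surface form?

/ɯ/ harmonizes with /o/ ([+round]) → [u]

[lofutʃov]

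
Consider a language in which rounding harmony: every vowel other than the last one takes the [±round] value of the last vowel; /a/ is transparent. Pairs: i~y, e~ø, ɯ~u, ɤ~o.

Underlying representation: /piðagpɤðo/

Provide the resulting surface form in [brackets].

/i/ harmonizes with /o/ ([+round]) → [y]
/ɤ/ harmonizes with /o/ ([+round]) → [o]

[pyðagpoðo]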